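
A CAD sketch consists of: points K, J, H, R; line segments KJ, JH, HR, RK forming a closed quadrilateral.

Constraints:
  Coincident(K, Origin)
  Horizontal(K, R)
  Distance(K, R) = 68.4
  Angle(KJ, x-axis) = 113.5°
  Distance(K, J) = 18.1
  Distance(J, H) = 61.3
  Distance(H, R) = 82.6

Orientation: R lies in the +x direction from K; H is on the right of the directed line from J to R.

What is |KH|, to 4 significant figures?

44.43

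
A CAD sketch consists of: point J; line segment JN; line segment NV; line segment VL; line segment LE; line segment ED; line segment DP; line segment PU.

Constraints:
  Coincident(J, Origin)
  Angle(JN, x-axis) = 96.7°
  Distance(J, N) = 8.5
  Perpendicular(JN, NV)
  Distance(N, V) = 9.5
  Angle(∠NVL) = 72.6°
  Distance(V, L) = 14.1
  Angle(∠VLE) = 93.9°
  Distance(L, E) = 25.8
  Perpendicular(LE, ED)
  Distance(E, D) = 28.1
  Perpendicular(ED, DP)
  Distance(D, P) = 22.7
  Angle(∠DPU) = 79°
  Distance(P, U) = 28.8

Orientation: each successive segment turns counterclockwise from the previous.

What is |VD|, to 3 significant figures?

30.2

J is at the origin; JN runs at 96.7° with length 8.5, so N = (-0.992, 8.44). The perpendicularity gives NV at right angles to JN, so NV runs at -173°; with |NV| = 9.5, V = (-10.4, 7.33). ∠NVL = 72.6° gives VL at -65.9° from the x-axis; with |VL| = 14.1, L = (-4.67, -5.54). ∠VLE = 93.9° gives LE at 20.2° from the x-axis; with |LE| = 25.8, E = (19.5, 3.37). LE ⟂ ED, so ED runs at 110°; with |ED| = 28.1, D = (9.84, 29.7). Then |VD| = |D − V| = 30.2.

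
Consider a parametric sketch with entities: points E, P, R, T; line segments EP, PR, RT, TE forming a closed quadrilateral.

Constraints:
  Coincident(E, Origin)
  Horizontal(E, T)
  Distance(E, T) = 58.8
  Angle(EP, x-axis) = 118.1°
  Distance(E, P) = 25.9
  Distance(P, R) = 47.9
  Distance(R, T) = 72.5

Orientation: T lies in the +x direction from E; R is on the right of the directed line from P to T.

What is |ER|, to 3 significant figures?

26.6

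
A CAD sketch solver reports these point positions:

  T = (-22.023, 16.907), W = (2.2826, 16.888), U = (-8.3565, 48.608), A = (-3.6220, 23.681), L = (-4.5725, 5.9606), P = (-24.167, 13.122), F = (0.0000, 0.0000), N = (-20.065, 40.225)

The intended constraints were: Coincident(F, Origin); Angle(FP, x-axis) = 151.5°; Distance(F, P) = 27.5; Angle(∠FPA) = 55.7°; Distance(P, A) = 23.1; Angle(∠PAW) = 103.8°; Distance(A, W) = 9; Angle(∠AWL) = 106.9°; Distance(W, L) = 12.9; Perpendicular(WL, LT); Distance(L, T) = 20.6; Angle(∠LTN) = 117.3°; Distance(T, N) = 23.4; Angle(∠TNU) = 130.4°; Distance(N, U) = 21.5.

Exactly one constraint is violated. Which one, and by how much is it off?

Distance(N, U) = 21.5 — off by 7.10.

F = (0.00, 0.00) ✓; FP at 151.5° ✓; |FP| = 27.50 ✓; ∠FPA = 55.70° ✓; |PA| = 23.10 ✓; ∠PAW = 103.8° ✓; |AW| = 9.001 ✓; ∠AWL = 106.9° ✓; |WL| = 12.90 ✓; ∠(WL, LT) = 90.00° ✓; |LT| = 20.60 ✓; ∠LTN = 117.3° ✓; |TN| = 23.40 ✓; ∠TNU = 130.4° ✓; |NU| = 14.40 ✗.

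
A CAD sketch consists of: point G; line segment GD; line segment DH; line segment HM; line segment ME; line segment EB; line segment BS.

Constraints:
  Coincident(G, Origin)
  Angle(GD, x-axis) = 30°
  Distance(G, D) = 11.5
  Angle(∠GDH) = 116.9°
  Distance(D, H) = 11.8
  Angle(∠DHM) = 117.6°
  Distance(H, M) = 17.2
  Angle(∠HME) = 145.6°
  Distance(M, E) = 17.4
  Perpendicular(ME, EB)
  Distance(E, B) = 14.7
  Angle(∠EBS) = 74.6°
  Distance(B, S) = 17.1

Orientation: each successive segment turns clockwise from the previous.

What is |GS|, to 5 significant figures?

15.503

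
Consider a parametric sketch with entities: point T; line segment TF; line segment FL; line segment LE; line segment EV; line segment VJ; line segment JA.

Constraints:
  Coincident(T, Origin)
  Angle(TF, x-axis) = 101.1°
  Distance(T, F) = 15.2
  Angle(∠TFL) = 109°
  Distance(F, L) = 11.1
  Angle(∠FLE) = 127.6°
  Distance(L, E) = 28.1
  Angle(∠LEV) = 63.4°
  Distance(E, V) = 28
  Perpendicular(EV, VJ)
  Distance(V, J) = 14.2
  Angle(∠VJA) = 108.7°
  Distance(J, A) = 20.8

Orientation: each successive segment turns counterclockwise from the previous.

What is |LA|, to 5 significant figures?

6.0394

EV ⟂ VJ, so VJ runs at 71.100°; with |VJ| = 14.2, J = (-2.8733, 1.1105). ∠VJA = 108.7° gives JA at 142.40° from the x-axis; with |JA| = 20.8, A = (-19.353, 13.801). Then |LA| = |A − L| = 6.0394.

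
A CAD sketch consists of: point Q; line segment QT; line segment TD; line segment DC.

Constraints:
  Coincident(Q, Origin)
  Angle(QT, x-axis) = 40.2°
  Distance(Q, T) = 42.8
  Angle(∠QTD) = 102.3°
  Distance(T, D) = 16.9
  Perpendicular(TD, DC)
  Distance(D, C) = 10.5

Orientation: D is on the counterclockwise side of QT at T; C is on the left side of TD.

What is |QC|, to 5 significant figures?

40.715

Q is at the origin; QT runs at 40.2° with length 42.8, so T = 42.8·(cos 40.2°, sin 40.2°) = (32.690, 27.626). ∠QTD = 102.3°, so TD runs at 40.2° + (180° − 102.3°) = 117.90° from the x-axis; with |TD| = 16.9, D = T + 16.9·(cos 117.90°, sin 117.90°) = (24.782, 42.561). TD ⟂ DC; with |DC| = 10.5 on the left of TD, C = D + 10.5·(-0.88377, -0.46793) = (15.503, 37.648). Then |QC| = |C − Q| = 40.715.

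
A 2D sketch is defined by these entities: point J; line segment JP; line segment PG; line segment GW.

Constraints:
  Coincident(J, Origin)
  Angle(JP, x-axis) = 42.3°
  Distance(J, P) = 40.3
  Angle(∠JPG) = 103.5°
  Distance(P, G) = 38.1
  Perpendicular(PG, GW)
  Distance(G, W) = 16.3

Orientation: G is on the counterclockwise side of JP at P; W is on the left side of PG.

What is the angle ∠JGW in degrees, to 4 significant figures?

50.48°

J is at the origin; JP runs at 42.3° with length 40.3, so P = 40.3·(cos 42.3°, sin 42.3°) = (29.81, 27.12). ∠JPG = 103.5°, so PG runs at 42.3° + (180° − 103.5°) = 118.8° from the x-axis; with |PG| = 38.1, G = P + 38.1·(cos 118.8°, sin 118.8°) = (11.45, 60.51). The perpendicularity gives GW at right angles to PG; with |GW| = 16.3 on the left of PG, W = G + 16.3·(-0.8763, -0.4818) = (-2.831, 52.66). Then cos ∠JGW = GJ·GW / (|GJ||GW|), giving 50.48°.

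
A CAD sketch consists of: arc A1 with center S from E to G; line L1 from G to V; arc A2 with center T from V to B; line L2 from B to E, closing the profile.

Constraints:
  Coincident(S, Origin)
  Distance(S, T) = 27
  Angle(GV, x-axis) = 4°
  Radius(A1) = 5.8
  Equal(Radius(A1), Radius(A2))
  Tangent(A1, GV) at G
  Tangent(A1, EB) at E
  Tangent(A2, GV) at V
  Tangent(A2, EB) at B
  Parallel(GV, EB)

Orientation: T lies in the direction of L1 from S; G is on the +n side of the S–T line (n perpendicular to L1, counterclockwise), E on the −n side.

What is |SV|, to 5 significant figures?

27.616

The slot axis is L1's direction at 4.0°, so u = (cos 4.0°, sin 4.0°) = (0.99756, 0.069756) and n = (−sin 4.0°, cos 4.0°) = (-0.069756, 0.99756). S is at the origin and T lies 27.0 along u from S, so T = 27.0·u = (26.934, 1.8834). Tangency of A1 to both parallel lines with radius 5.8 puts G and E at S ± 5.8·n: G = (-0.40459, 5.7859), E = (0.40459, -5.7859). Equal radii place V and B the same way about T: V = T + 5.8·n = (26.530, 7.6693), B = T − 5.8·n = (27.339, -3.9024). Then |SV| = |V − S| = 27.616.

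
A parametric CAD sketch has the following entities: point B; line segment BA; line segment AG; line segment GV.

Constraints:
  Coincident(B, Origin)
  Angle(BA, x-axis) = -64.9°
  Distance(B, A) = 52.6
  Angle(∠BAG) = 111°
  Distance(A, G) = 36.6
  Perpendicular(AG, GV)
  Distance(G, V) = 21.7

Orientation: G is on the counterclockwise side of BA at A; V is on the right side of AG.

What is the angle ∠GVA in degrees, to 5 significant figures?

59.336°

∠BAG = 111.0°, so AG runs at -64.9° + (180° − 111.0°) = 4.1000° from the x-axis; with |AG| = 36.6, G = A + 36.6·(cos 4.1000°, sin 4.1000°) = (58.819, -45.016). AG is perpendicular to GV; with |GV| = 21.7 on the right of AG, V = G + 21.7·(0.071497, -0.99744) = (60.371, -66.661). Then cos ∠GVA = VG·VA / (|VG||VA|), giving 59.336°.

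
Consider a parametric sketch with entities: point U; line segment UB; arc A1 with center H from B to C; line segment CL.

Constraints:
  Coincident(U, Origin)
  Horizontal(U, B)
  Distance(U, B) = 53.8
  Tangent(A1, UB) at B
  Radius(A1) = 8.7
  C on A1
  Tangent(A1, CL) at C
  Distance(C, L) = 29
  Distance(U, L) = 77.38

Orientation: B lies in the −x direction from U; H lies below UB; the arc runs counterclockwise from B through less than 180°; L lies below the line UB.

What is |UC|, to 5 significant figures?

62.608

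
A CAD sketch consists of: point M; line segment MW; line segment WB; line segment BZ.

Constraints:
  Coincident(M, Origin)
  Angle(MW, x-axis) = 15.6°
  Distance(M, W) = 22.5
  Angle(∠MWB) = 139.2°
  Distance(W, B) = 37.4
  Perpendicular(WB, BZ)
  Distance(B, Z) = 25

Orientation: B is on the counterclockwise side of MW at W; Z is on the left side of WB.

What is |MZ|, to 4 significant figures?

55.40

M is at the origin; MW runs at 15.6° with length 22.5, so W = 22.5·(cos 15.6°, sin 15.6°) = (21.67, 6.051). ∠MWB = 139.2°, so WB runs at 15.6° + (180° − 139.2°) = 56.40° from the x-axis; with |WB| = 37.4, B = W + 37.4·(cos 56.40°, sin 56.40°) = (42.37, 37.20). WB is perpendicular to BZ; with |BZ| = 25.0 on the left of WB, Z = B + 25.0·(-0.8329, 0.5534) = (21.54, 51.04). Then |MZ| = |Z − M| = 55.40.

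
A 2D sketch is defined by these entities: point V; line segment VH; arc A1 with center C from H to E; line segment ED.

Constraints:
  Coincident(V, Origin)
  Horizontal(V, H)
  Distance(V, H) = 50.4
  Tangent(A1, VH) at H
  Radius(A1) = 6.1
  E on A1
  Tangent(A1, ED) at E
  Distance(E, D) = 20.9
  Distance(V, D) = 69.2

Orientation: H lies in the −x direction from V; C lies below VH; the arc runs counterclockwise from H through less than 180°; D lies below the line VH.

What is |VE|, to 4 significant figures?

55.84

V is at the origin; V and H share the same y with |VH| = 50.4 and H on the −x side, so H = (-50.40, 0.000). Tangency of A1 to VH means the radius CH is perpendicular to VH, so C = H + (0, -6.1) = (-50.40, -6.100). Since CE ⟂ ED (tangency), |CD| = √(6.1² + 20.9²) = 21.77 regardless of where E sits on A1. So D lies on both circle(V, 69.2) and circle(C, 21.77); the below-VH intersection is D = (-65.77, -21.52). E is the foot of the tangent from D: E = (-55.75, -3.177).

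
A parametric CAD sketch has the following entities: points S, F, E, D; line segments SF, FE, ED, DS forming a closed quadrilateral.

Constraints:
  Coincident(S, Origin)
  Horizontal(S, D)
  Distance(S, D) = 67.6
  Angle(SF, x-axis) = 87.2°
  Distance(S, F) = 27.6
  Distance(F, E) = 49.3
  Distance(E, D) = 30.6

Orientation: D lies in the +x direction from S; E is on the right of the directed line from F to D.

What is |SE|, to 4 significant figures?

38.03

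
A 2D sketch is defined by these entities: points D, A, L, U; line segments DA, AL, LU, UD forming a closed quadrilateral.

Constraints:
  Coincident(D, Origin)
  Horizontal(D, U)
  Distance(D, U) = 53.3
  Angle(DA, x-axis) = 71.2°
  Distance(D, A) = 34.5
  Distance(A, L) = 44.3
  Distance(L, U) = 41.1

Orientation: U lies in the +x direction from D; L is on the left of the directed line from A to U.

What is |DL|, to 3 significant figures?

68.3

D is at the origin; DU is horizontal with |DU| = 53.3 and U in +x, so U = (53.3, 0). DA runs at 71.2° with |DA| = 34.5, so A = (11.1, 32.7). L is determined by |AL| = 44.3 and |LU| = 41.1 together: it lies at the intersection of circle(A, 44.3) and circle(U, 41.1). With |AU| = 53.3, the foot of the radical line on AU is 29.2 from A and the perpendicular offset is √(44.3² − 29.2²) = 33.3. Taking the left-of-AU solution: L = (54.6, 41.1).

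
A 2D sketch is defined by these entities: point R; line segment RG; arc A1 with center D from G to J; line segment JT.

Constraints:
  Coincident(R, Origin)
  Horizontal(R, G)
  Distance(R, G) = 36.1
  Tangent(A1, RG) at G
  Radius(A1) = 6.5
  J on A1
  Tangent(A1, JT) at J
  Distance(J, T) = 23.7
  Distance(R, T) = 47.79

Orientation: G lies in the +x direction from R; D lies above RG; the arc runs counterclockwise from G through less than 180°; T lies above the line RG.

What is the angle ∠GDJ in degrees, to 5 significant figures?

104.85°

R is at the origin; R and G share the same y with |RG| = 36.1 and G on the +x side, so G = (36.100, 0.0000). The tangent condition forces DG to be normal to RG, so D = G + (0, 6.5) = (36.100, 6.5000). Since DJ ⟂ JT (tangency), |DT| = √(6.5² + 23.7²) = 24.575 regardless of where J sits on A1. So T lies on both circle(R, 47.79) and circle(D, 24.575); the above-RG intersection is T = (36.308, 31.074). J is the foot of the tangent from T: J = (42.383, 8.1661).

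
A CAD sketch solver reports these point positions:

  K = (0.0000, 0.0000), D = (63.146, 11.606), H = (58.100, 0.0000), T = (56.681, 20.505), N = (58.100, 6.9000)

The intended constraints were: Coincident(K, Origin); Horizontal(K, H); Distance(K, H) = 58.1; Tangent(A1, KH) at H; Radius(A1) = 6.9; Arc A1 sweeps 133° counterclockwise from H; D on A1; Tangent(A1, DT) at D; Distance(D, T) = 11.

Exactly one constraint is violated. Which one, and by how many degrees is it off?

Tangent(A1, DT) at D — off by 7.01°.

K = (0.00, 0.00) ✓; K.y = 0.00, H.y = 0.00 ✓; |KH| = 58.10 ✓; ∠(NH, HK) = 90.00° ✓; |NH| = 6.900 ✓; bearing(N→D) − bearing(N→H) = 133.0° ✓; |ND| = 6.900 ✓; ∠(ND, DT) = 97.01° ✗; |DT| = 11.00 ✓.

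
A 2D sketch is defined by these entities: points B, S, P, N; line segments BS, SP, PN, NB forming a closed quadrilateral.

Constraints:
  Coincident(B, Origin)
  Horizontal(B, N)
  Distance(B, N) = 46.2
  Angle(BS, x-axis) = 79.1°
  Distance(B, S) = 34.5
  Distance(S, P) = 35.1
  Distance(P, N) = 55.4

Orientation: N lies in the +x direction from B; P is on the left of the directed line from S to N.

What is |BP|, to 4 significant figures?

64.63

B is at the origin; BN is horizontal with |BN| = 46.2 and N in +x, so N = (46.2, 0). BS runs at 79.1° with |BS| = 34.5, so S = (6.524, 33.88). P is determined by |SP| = 35.1 and |PN| = 55.4 together: it lies at the intersection of circle(S, 35.1) and circle(N, 55.4). With |SN| = 52.17, the foot of the radical line on SN is 8.479 from S and the perpendicular offset is √(35.1² − 8.479²) = 34.06. Taking the left-of-SN solution: P = (35.09, 54.27).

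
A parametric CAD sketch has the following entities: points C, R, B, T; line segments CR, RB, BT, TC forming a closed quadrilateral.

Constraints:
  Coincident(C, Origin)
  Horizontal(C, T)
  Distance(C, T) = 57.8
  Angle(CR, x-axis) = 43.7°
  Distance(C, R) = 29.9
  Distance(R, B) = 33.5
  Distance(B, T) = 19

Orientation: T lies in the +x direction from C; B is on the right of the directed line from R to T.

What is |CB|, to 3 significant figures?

40.9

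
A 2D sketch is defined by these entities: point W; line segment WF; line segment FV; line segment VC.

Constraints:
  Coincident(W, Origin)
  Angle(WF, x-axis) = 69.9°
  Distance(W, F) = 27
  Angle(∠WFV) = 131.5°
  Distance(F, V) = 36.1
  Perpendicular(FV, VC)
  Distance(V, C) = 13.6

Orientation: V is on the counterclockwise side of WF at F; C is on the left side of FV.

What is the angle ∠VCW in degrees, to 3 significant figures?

97.0°

W is at the origin; WF runs at 69.9° with length 27.0, so F = 27.0·(cos 69.9°, sin 69.9°) = (9.28, 25.4). ∠WFV = 131.5°, so FV runs at 69.9° + (180° − 131.5°) = 118° from the x-axis; with |FV| = 36.1, V = F + 36.1·(cos 118°, sin 118°) = (-7.89, 57.1). FV ⟂ VC; with |VC| = 13.6 on the left of FV, C = V + 13.6·(-0.880, -0.476) = (-19.9, 50.6). Then cos ∠VCW = CV·CW / (|CV||CW|), giving 97.0°.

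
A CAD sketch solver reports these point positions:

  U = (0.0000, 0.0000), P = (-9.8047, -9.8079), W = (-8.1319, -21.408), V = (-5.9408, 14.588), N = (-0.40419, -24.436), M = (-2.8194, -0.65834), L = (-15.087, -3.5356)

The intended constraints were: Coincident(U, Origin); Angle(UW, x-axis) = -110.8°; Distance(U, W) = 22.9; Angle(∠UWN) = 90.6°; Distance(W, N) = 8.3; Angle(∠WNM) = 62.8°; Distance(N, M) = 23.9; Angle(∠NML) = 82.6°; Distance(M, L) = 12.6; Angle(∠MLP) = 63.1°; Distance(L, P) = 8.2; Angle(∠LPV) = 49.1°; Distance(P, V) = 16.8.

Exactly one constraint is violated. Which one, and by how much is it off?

Distance(P, V) = 16.8 — off by 7.90.

U = (0.00, 0.00) ✓; UW at -110.8° ✓; |UW| = 22.90 ✓; ∠UWN = 90.60° ✓; |WN| = 8.300 ✓; ∠WNM = 62.80° ✓; |NM| = 23.90 ✓; ∠NML = 82.60° ✓; |ML| = 12.60 ✓; ∠MLP = 63.10° ✓; |LP| = 8.200 ✓; ∠LPV = 49.10° ✓; |PV| = 24.70 ✗.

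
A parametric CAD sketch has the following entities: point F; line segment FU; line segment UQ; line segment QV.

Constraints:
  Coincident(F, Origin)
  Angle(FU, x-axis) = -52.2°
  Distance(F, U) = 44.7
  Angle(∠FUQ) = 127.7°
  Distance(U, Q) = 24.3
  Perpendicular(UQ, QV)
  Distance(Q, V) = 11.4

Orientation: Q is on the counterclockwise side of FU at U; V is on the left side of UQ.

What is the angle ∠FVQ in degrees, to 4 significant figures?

114.9°

F is at the origin; FU runs at -52.2° with length 44.7, so U = 44.7·(cos -52.2°, sin -52.2°) = (27.40, -35.32). ∠FUQ = 127.7°, so UQ runs at -52.2° + (180° − 127.7°) = 0.1000° from the x-axis; with |UQ| = 24.3, Q = U + 24.3·(cos 0.1000°, sin 0.1000°) = (51.70, -35.28). The perpendicularity gives QV at right angles to UQ; with |QV| = 11.4 on the left of UQ, V = Q + 11.4·(-0.001745, 1.000) = (51.68, -23.88). Then cos ∠FVQ = VF·VQ / (|VF||VQ|), giving 114.9°.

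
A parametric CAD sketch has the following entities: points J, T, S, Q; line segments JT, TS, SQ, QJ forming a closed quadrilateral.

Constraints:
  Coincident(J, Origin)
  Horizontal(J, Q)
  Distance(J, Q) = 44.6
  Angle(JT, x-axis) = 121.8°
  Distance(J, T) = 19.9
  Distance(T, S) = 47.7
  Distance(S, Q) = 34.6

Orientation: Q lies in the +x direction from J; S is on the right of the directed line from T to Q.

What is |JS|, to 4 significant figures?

27.89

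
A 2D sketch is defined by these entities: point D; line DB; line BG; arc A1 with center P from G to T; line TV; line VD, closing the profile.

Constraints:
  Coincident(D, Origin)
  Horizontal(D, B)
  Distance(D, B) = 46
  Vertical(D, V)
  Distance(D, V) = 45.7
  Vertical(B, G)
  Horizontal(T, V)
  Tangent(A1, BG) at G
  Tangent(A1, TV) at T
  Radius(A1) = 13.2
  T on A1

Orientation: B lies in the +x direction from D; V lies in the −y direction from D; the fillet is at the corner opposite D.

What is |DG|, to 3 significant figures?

56.3

D is at the origin; DB is horizontal with |DB| = 46.0 and B on the +x side, so B = (46.0, 0.00). D and V share the same x with |DV| = 45.7 and V on the −y side, so V = (0.00, -45.7). The virtual corner opposite D is at (46.0, -45.7). Since A1 is tangent to BG there, PG ⟂ BG and since A1 is tangent to TV there, PT ⟂ TV, with radius 13.2, so the center P sits 13.2 in from both sides at P = (32.8, -32.5). That places the tangent points at G = (46.0, -32.5) on BG and T = (32.8, -45.7) on TV. Then |DG| = |G − D| = 56.3.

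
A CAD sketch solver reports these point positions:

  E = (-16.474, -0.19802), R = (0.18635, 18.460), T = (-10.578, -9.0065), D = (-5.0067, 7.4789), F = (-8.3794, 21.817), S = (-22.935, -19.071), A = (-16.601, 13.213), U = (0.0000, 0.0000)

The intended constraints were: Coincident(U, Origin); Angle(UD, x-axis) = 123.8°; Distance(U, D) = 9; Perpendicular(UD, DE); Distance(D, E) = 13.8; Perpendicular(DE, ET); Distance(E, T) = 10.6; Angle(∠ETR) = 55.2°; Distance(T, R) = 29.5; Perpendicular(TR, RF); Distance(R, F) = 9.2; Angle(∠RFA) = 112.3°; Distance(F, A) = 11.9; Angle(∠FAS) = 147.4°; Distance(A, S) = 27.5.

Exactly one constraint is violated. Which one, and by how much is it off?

Distance(A, S) = 27.5 — off by 5.40.

U = (0.00, 0.00) ✓; UD at 123.8° ✓; |UD| = 9.000 ✓; ∠(UD, DE) = 90.00° ✓; |DE| = 13.80 ✓; ∠(DE, ET) = 90.00° ✓; |ET| = 10.60 ✓; ∠ETR = 55.20° ✓; |TR| = 29.50 ✓; ∠(TR, RF) = 90.00° ✓; |RF| = 9.200 ✓; ∠RFA = 112.3° ✓; |FA| = 11.90 ✓; ∠FAS = 147.4° ✓; |AS| = 32.90 ✗.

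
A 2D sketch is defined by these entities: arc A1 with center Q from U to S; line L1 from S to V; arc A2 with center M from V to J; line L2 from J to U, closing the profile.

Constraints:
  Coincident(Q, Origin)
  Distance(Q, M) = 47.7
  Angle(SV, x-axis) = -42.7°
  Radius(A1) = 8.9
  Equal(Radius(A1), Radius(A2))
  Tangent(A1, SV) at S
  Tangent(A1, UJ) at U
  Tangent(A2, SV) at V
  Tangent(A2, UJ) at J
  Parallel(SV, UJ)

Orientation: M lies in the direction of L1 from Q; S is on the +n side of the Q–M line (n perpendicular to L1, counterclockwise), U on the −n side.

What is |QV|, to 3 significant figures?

48.5

The slot axis is L1's direction at -42.7°, so u = (cos -42.7°, sin -42.7°) = (0.735, -0.678) and n = (−sin -42.7°, cos -42.7°) = (0.678, 0.735). Q is at the origin and M lies 47.7 along u from Q, so M = 47.7·u = (35.1, -32.3). Tangency of A1 to both parallel lines with radius 8.9 puts S and U at Q ± 8.9·n: S = (6.04, 6.54), U = (-6.04, -6.54). Equal radii place V and J the same way about M: V = M + 8.9·n = (41.1, -25.8), J = M − 8.9·n = (29.0, -38.9). Then |QV| = |V − Q| = 48.5.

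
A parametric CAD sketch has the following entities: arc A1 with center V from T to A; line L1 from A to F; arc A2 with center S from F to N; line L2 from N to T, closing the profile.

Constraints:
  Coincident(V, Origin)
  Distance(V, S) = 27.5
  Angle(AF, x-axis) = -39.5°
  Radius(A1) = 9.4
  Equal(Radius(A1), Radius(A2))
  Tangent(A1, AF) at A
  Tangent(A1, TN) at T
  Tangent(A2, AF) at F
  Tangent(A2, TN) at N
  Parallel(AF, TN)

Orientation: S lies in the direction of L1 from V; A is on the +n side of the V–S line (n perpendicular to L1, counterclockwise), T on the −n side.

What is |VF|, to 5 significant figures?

29.062

The slot axis is L1's direction at -39.5°, so u = (cos -39.5°, sin -39.5°) = (0.77162, -0.63608) and n = (−sin -39.5°, cos -39.5°) = (0.63608, 0.77162). V is at the origin and S lies 27.5 along u from V, so S = 27.5·u = (21.220, -17.492). Tangency of A1 to both parallel lines with radius 9.4 puts A and T at V ± 9.4·n: A = (5.9791, 7.2533), T = (-5.9791, -7.2533). Equal radii place F and N the same way about S: F = S + 9.4·n = (27.199, -10.239), N = S − 9.4·n = (15.241, -24.745). Then |VF| = |F − V| = 29.062.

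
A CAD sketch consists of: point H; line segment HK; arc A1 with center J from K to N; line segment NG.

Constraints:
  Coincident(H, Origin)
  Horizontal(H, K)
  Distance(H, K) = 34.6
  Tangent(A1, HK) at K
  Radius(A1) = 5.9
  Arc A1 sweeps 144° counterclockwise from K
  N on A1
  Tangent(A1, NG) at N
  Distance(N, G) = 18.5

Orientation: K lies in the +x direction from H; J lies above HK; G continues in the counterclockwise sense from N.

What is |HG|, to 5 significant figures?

31.590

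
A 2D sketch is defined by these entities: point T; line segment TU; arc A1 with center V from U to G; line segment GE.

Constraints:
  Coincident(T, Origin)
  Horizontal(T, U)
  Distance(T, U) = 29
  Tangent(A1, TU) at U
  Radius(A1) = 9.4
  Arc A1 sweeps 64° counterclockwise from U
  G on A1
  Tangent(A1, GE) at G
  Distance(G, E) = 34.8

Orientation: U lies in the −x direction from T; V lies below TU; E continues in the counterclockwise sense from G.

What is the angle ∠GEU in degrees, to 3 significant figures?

6.96°

T is at the origin; T and U share the same y with |TU| = 29.0 and U on the −x side, so U = (-29.0, 0.00). Tangency of A1 to TU means the radius VU is perpendicular to TU, so V = U + (0, -9.4) = (-29.0, -9.40). On A1, U sits at bearing 90° from V; a 64° counterclockwise sweep puts G at bearing 154°, so G = V + 9.4·(cos 154°, sin 154°) = (-37.4, -5.28). A1 meets GE tangentially, so VG is at right angles to GE, so GE runs along (−sin 154°, cos 154°); with |GE| = 34.8, E = (-52.7, -36.6). Then cos ∠GEU = EG·EU / (|EG||EU|), giving 6.96°.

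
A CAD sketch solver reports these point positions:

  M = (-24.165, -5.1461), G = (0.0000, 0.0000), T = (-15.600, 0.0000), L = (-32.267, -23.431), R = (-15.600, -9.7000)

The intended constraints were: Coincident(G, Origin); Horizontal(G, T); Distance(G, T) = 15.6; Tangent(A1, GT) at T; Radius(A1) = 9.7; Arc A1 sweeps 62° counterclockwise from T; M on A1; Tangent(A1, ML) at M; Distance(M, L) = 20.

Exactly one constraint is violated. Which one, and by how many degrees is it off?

Tangent(A1, ML) at M — off by 4.10°.

G = (0.00, 0.00) ✓; G.y = 0.00, T.y = 0.00 ✓; |GT| = 15.60 ✓; ∠(RT, TG) = 90.00° ✓; |RT| = 9.700 ✓; bearing(R→M) − bearing(R→T) = 62.00° ✓; |RM| = 9.700 ✓; ∠(RM, ML) = 85.90° ✗; |ML| = 20.00 ✓.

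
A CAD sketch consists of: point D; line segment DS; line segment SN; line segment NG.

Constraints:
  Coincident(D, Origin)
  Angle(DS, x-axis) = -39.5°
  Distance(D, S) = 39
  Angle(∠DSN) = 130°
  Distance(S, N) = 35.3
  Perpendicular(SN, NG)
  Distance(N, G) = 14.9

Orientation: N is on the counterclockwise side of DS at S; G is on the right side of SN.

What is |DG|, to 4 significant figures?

75.16

∠DSN = 130.0°, so SN runs at -39.5° + (180° − 130.0°) = 10.50° from the x-axis; with |SN| = 35.3, N = S + 35.3·(cos 10.50°, sin 10.50°) = (64.80, -18.37). SN is perpendicular to NG; with |NG| = 14.9 on the right of SN, G = N + 14.9·(0.1822, -0.9833) = (67.52, -33.02). Then |DG| = |G − D| = 75.16.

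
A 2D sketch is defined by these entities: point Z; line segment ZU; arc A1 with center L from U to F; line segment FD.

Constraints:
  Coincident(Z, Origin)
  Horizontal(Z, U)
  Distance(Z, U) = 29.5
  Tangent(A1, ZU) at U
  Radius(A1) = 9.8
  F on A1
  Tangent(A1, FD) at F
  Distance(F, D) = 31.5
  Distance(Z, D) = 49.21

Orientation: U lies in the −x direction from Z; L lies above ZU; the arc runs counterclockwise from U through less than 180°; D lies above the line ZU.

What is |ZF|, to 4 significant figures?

22.85

Checks: |ZU| = 29.50 ✓; |LF| = 9.800 ✓; ∠(LF, FD) = 90.00° ✓; |FD| = 31.50 ✓; |ZD| = 49.21 ✓.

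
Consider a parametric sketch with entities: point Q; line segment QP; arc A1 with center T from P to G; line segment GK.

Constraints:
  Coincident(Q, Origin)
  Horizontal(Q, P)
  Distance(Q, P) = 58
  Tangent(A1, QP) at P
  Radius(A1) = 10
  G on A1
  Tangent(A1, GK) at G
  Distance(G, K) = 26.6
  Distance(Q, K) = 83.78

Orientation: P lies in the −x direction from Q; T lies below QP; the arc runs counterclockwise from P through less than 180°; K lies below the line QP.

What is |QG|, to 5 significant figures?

67.325

Q is at the origin; Q and P share the same y with |QP| = 58.0 and P on the −x side, so P = (-58.000, 0.0000). A1 meets QP tangentially, so TP is at right angles to QP, so T = P + (0, -10) = (-58.000, -10.000). Since TG ⟂ GK (tangency), |TK| = √(10.0² + 26.6²) = 28.418 regardless of where G sits on A1. So K lies on both circle(Q, 83.78) and circle(T, 28.418); the below-QP intersection is K = (-78.248, -29.940). G is the foot of the tangent from K: G = (-67.075, -5.7998).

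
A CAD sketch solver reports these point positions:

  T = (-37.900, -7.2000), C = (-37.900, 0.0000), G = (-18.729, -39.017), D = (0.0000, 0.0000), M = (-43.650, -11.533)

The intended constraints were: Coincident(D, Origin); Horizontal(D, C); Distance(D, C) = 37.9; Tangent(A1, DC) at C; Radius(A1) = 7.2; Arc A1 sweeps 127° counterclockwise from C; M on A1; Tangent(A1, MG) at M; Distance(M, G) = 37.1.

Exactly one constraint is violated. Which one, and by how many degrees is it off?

Tangent(A1, MG) at M — off by 5.20°.

D = (0.00, 0.00) ✓; D.y = 0.00, C.y = 0.00 ✓; |DC| = 37.90 ✓; ∠(TC, CD) = 90.00° ✓; |TC| = 7.200 ✓; bearing(T→M) − bearing(T→C) = 127.0° ✓; |TM| = 7.200 ✓; ∠(TM, MG) = 84.80° ✗; |MG| = 37.10 ✓.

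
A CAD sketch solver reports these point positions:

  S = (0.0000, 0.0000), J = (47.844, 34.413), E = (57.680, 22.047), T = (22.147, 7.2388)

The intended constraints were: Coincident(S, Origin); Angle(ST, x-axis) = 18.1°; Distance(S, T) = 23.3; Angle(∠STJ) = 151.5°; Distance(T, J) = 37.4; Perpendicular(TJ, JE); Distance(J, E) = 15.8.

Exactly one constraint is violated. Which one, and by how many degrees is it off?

Perpendicular(TJ, JE) — off by 8.10°.

S = (0.00, 0.00) ✓; ST at 18.10° ✓; |ST| = 23.30 ✓; ∠STJ = 151.5° ✓; |TJ| = 37.40 ✓; ∠(TJ, JE) = 98.10° ✗; |JE| = 15.80 ✓.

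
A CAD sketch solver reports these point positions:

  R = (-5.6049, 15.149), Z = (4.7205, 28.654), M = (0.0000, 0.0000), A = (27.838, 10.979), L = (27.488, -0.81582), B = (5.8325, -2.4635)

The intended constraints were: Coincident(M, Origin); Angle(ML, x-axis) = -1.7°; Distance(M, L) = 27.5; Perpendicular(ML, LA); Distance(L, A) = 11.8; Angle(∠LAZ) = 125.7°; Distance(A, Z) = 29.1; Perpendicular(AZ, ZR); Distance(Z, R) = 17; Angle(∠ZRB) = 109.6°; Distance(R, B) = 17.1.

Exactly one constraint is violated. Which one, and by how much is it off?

Distance(R, B) = 17.1 — off by 3.90.

M = (0.00, 0.00) ✓; ML at -1.700° ✓; |ML| = 27.50 ✓; ∠(ML, LA) = 90.00° ✓; |LA| = 11.80 ✓; ∠LAZ = 125.7° ✓; |AZ| = 29.10 ✓; ∠(AZ, ZR) = 90.00° ✓; |ZR| = 17.00 ✓; ∠ZRB = 109.6° ✓; |RB| = 21.00 ✗.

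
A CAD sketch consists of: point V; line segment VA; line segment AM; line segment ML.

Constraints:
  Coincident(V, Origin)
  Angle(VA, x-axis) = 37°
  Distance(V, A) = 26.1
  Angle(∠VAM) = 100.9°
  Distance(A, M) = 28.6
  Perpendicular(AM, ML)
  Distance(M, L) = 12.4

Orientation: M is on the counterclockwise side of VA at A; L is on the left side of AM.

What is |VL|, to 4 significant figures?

36.05

V is at the origin; VA runs at 37.0° with length 26.1, so A = 26.1·(cos 37.0°, sin 37.0°) = (20.84, 15.71). ∠VAM = 100.9°, so AM runs at 37.0° + (180° − 100.9°) = 116.1° from the x-axis; with |AM| = 28.6, M = A + 28.6·(cos 116.1°, sin 116.1°) = (8.262, 41.39). AM ⟂ ML; with |ML| = 12.4 on the left of AM, L = M + 12.4·(-0.8980, -0.4399) = (-2.873, 35.94). Then |VL| = |L − V| = 36.05.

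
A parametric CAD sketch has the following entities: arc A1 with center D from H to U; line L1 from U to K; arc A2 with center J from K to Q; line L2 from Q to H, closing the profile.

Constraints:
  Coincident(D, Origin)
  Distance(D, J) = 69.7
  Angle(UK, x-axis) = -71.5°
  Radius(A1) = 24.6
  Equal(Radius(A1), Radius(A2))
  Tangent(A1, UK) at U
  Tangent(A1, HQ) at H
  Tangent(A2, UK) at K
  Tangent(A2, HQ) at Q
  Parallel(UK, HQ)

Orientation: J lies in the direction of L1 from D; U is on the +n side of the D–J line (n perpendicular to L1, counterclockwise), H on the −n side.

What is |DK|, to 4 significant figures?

73.91

The slot axis is L1's direction at -71.5°, so u = (cos -71.5°, sin -71.5°) = (0.3173, -0.9483) and n = (−sin -71.5°, cos -71.5°) = (0.9483, 0.3173). D is at the origin and J lies 69.7 along u from D, so J = 69.7·u = (22.12, -66.10). Tangency of A1 to both parallel lines with radius 24.6 puts U and H at D ± 24.6·n: U = (23.33, 7.806), H = (-23.33, -7.806). Equal radii place K and Q the same way about J: K = J + 24.6·n = (45.44, -58.29), Q = J − 24.6·n = (-1.213, -73.90). Then |DK| = |K − D| = 73.91.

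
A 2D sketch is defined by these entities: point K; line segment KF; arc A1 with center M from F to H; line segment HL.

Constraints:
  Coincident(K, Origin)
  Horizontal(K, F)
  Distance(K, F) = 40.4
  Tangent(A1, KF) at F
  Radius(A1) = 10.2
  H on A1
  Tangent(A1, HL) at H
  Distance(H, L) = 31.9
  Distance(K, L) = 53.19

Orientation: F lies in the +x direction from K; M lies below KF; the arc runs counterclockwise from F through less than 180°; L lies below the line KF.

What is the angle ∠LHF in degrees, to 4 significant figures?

133.5°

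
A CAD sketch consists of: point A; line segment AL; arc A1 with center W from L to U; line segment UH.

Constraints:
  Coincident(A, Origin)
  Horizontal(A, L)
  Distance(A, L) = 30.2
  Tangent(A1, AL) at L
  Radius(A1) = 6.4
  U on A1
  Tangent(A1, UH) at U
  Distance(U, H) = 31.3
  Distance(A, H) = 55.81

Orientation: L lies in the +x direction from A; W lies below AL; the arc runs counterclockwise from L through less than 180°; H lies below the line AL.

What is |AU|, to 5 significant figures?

26.907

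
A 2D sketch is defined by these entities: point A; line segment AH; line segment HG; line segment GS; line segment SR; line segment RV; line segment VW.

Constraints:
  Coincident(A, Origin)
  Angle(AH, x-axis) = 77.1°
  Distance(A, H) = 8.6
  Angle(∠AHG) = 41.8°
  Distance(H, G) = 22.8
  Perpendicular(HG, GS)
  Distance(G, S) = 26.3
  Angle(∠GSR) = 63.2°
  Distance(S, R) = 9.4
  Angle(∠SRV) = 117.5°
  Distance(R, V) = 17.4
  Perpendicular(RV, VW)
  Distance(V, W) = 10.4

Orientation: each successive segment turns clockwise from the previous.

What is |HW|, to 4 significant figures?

25.01

∠SRV = 117.5° gives RV at 29.60° from the x-axis; with |RV| = 17.4, V = (4.699, -6.300). RV is perpendicular to VW, so VW runs at -60.40°; with |VW| = 10.4, W = (9.836, -15.34). Then |HW| = |W − H| = 25.01.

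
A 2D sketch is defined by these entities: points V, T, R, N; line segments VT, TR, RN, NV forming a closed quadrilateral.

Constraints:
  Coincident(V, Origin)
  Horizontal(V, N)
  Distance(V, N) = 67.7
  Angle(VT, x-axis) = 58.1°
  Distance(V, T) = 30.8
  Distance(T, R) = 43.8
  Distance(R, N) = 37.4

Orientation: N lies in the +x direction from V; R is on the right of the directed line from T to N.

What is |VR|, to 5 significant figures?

36.078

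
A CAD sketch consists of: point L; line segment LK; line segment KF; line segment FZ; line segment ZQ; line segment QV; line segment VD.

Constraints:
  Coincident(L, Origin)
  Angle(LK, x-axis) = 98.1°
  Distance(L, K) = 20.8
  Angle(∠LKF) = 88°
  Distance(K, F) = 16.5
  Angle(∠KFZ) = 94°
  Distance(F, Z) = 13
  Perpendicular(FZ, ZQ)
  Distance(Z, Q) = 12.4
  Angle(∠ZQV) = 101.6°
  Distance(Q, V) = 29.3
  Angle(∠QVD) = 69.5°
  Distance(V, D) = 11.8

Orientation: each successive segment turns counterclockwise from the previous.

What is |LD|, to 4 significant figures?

35.13

L is at the origin; LK runs at 98.1° with length 20.8, so K = (-2.931, 20.59). ∠LKF = 88.0° gives KF at -169.9° from the x-axis; with |KF| = 16.5, F = (-19.18, 17.70). ∠KFZ = 94.0° gives FZ at -83.90° from the x-axis; with |FZ| = 13.0, Z = (-17.79, 4.773). The perpendicularity gives ZQ at right angles to FZ, so ZQ runs at 6.100°; with |ZQ| = 12.4, Q = (-5.464, 6.090). ∠ZQV = 101.6° gives QV at 84.50° from the x-axis; with |QV| = 29.3, V = (-2.656, 35.26). ∠QVD = 69.5° gives VD at -165.0° from the x-axis; with |VD| = 11.8, D = (-14.05, 32.20). Then |LD| = |D − L| = 35.13.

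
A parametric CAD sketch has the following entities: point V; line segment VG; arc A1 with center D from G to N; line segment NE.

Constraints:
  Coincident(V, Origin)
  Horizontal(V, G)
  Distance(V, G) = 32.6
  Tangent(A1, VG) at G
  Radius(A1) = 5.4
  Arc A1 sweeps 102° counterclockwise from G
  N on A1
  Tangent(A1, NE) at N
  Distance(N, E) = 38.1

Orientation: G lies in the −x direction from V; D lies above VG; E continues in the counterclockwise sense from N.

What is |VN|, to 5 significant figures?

28.086

V is at the origin; VG is horizontal with |VG| = 32.6 and G on the −x side, so G = (-32.600, 0.0000). Tangency of A1 to VG means the radius DG is perpendicular to VG, so D = G + (0, 5.4) = (-32.600, 5.4000). On A1, G sits at bearing -90° from D; a 102° counterclockwise sweep puts N at bearing 12°, so N = D + 5.4·(cos 12°, sin 12°) = (-27.318, 6.5227). Then |VN| = |N − V| = 28.086.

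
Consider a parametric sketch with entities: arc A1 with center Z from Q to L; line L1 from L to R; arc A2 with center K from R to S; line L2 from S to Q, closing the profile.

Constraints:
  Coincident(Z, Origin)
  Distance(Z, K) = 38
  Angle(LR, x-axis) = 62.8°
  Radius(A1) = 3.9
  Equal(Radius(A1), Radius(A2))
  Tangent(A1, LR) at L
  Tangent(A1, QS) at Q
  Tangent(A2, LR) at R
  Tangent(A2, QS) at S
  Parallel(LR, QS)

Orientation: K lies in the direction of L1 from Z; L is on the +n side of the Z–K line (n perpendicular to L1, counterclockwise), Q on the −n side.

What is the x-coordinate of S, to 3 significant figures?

20.8

Tangency of A1 to both parallel lines with radius 3.9 puts L and Q at Z ± 3.9·n: L = (-3.47, 1.78), Q = (3.47, -1.78). Equal radii place R and S the same way about K: R = K + 3.9·n = (13.9, 35.6), S = K − 3.9·n = (20.8, 32.0). So S.x = 20.8.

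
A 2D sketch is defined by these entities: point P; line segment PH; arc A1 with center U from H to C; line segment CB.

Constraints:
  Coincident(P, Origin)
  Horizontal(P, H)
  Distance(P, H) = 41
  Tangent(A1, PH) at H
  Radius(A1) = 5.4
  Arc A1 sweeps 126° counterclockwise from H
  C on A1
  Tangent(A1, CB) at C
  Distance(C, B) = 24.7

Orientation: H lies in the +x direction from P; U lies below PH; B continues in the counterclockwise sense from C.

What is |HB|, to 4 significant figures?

30.31

P is at the origin; P and H share the same y with |PH| = 41.0 and H on the +x side, so H = (41.00, 0.000). The tangent condition forces UH to be normal to PH, so U = H + (0, -5.4) = (41.00, -5.400). On A1, H sits at bearing 90° from U; a 126° counterclockwise sweep puts C at bearing 216°, so C = U + 5.4·(cos 216°, sin 216°) = (36.63, -8.574). A1 meets CB tangentially, so UC is at right angles to CB, so CB runs along (−sin 216°, cos 216°); with |CB| = 24.7, B = (51.15, -28.56). Then |HB| = |B − H| = 30.31.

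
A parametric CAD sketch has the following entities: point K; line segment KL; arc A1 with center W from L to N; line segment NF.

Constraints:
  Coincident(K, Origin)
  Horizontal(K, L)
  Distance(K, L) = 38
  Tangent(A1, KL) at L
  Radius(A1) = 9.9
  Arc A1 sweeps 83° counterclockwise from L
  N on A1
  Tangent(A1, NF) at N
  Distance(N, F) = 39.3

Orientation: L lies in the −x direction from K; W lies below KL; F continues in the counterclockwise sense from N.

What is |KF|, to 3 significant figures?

71.0

On A1, L sits at bearing 90° from W; an 83° counterclockwise sweep puts N at bearing 173°, so N = W + 9.9·(cos 173°, sin 173°) = (-47.8, -8.69). The tangent condition forces WN to be normal to NF, so NF runs along (−sin 173°, cos 173°); with |NF| = 39.3, F = (-52.6, -47.7). Then |KF| = |F − K| = 71.0.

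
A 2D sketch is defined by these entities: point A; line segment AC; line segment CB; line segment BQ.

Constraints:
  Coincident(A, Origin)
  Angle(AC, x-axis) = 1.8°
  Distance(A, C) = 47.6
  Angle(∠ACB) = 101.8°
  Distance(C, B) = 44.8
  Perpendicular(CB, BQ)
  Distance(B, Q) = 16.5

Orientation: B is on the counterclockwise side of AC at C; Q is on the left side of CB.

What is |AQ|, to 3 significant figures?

62.3

∠ACB = 101.8°, so CB runs at 1.8° + (180° − 101.8°) = 80.0° from the x-axis; with |CB| = 44.8, B = C + 44.8·(cos 80.0°, sin 80.0°) = (55.4, 45.6). The perpendicularity gives BQ at right angles to CB; with |BQ| = 16.5 on the left of CB, Q = B + 16.5·(-0.985, 0.174) = (39.1, 48.5). Then |AQ| = |Q − A| = 62.3.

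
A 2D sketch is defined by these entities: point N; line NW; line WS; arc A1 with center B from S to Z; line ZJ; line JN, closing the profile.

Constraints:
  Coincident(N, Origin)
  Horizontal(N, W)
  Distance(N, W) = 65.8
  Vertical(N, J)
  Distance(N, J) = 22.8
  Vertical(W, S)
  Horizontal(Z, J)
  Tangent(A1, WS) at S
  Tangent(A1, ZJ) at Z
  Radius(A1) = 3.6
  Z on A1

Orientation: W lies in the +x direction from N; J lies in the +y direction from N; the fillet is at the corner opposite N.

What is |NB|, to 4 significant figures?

65.10

N and J share the same x with |NJ| = 22.8 and J on the +y side, so J = (0.000, 22.80). The virtual corner opposite N is at (65.80, 22.80). A1 meets WS tangentially, so BS is at right angles to WS and tangency of A1 to ZJ means the radius BZ is perpendicular to ZJ, with radius 3.6, so the center B sits 3.6 in from both sides at B = (62.20, 19.20). Then |NB| = |B − N| = 65.10.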